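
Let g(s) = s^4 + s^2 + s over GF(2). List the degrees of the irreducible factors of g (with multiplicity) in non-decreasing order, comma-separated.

Roots in GF(2): g(0) = 0 → root; g(1) = 1.
Linear factors from roots: (s).
Complete factorization: g(s) = (s)·(s^3 + s + 1).
Factor degrees with multiplicity: 1 + 3 = 4.

1, 3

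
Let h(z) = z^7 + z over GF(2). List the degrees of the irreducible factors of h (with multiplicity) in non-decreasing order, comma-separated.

Roots in GF(2): h(0) = 0 → root; h(1) = 0 → root.
Linear factors from roots: (z), (z + 1).
Complete factorization: h(z) = (z)·(z + 1)^2·(z^2 + z + 1)^2.
Factor degrees with multiplicity: 1 + 1 + 1 + 2 + 2 = 7.

1, 1, 1, 2, 2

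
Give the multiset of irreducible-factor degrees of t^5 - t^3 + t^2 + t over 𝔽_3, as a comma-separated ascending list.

Write h(t) = t^5 - t^3 + t^2 + t.
Roots in 𝔽_3: h(0) = 0 → root; h(1) = 2; h(2) = 0 → root.
Linear factors from roots: (t), (t + 1).
Complete factorization: h(t) = (t)·(t + 1)·(t^3 - t^2 + 1).
Factor degrees with multiplicity: 1 + 1 + 3 = 5.

1, 1, 3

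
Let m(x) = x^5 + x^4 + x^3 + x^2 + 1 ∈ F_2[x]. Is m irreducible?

Check for roots in F_2: m(0) = 1; m(1) = 1.
No roots, so no linear factors.
Monic irreducibles of degree 2 over GF(2): x^2 + x + 1.
None of them divide m (all give nonzero remainder).
No irreducible factor of degree ≤ 2 exists, so m is irreducible over GF(2).

Yes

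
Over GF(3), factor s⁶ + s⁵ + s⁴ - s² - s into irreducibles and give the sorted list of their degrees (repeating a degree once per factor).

1, 2, 3

Write h(s) = s⁶ + s⁵ + s⁴ - s² - s.
Roots in GF(3): h(0) = 0 → root; h(1) = 1; h(2) = 1.
Linear factors from roots: (s).
Complete factorization: h(s) = (s)·(s² + s - 1)·(s³ - s + 1).
Factor degrees with multiplicity: 1 + 2 + 3 = 6.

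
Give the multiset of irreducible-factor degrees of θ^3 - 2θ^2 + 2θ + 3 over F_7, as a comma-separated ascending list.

Write h(θ) = θ^3 - 2θ^2 + 2θ + 3.
Linear factors from roots: (θ - 2).
Complete factorization: h(θ) = (θ - 2)·(θ^2 + 2).
Factor degrees with multiplicity: 1 + 2 = 3.

1, 2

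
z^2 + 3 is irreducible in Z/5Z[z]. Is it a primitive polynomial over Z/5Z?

Write f(z) = z^2 + 3.
|GF(5^2)^×| = 5^2 − 1 = 24. Prime factorization: 24 = 2^3·3.
f is primitive ⇔ z has order 24 in GF(5)[z]/(f), i.e. z^(24/q) ≠ 1 for each prime q | 24.
z^(12) mod f = 4.
z^(8) mod f = 1
Since z^(8) = 1, the order of z divides 8 < 24; not primitive.

No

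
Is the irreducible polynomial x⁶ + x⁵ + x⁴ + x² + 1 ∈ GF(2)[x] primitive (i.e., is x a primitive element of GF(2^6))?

No

Write f(x) = x⁶ + x⁵ + x⁴ + x² + 1.
|GF(2^6)^×| = 2^6 − 1 = 63. Prime factorization: 63 = 3^2·7.
f is primitive ⇔ x has order 63 in GF(2)[x]/(f), i.e. x^(63/q) ≠ 1 for each prime q | 63.
x^(21) mod f = 1
x^(9) mod f = x³ + 1.
Since x^(21) = 1, the order of x divides 21 < 63; not primitive.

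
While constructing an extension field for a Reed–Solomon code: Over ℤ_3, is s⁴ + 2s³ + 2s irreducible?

No

Write h(s) = s⁴ + 2s³ + 2s.
Check for roots in ℤ_3: h(0) = 0 → root; h(1) = 2; h(2) = 0 → root.
h(0) = 0, so (s) divides h(s); h is reducible.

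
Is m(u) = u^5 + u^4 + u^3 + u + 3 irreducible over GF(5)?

Check for roots in GF(5): m(0) = 3; m(1) = 2; m(2) = 1; m(3) = 2; m(4) = 1.
No roots, so no linear factors.
Degree-2 irreducible divisors: test the 10 monic irreducibles of degree 2 over GF(5).
None of them divide m (all give nonzero remainder).
No irreducible factor of degree ≤ 2 exists, so m is irreducible over GF(5).

Yes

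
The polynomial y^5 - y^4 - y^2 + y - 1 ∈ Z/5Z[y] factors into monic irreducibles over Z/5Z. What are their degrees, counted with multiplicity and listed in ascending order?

1, 1, 3

Write g(y) = y^5 - y^4 - y^2 + y - 1.
Roots in Z/5Z: g(0) = 4; g(1) = 4; g(2) = 3; g(3) = 0 → root; g(4) = 0 → root.
Linear factors from roots: (y + 2), (y + 1).
Complete factorization: g(y) = (y + 1)·(y + 2)·(y^3 + y^2 + 2).
Factor degrees with multiplicity: 1 + 1 + 3 = 5.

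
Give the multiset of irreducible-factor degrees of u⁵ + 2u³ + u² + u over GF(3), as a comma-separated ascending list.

Write h(u) = u⁵ + 2u³ + u² + u.
Roots in GF(3): h(0) = 0 → root; h(1) = 2; h(2) = 0 → root.
Linear factors from roots: (u), (u + 1).
Complete factorization: h(u) = (u)·(u + 1)·(u³ + 2u² + 1).
Factor degrees with multiplicity: 1 + 1 + 3 = 5.

1, 1, 3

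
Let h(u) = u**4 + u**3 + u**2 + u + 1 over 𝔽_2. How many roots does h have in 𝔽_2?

Evaluate at each of the 2 elements of 𝔽_2:
h(0) = 1; h(1) = 1.
No element is a root.

0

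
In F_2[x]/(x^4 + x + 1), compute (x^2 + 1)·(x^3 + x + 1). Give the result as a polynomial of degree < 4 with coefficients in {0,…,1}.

1

Multiply in F_2[x]: (x^2 + 1)·(x^3 + x + 1) = x^5 + x^2 + x + 1.
Reduce using x^4 ≡ x + 1 (mod x^4 + x + 1).
Reduced: 1.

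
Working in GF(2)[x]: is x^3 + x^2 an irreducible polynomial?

Write m(x) = x^3 + x^2.
Check for roots in GF(2): m(0) = 0 → root; m(1) = 0 → root.
m(0) = 0, so (x) divides m(x); m is reducible.

No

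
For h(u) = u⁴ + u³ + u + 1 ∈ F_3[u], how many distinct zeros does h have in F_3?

Evaluate at each of the 3 elements of F_3:
h(0) = 1; h(1) = 1; h(2) = 0 → root.
Roots: {2}.

1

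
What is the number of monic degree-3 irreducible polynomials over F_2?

2

By the necklace-counting formula, N_2(3) = (1/3) Σ_{d|3} μ(3/d)·2^d.
Divisors of 3: 1, 3; μ(3/d) for each: -1, 1.
Σ = − 2^1 + 2^3 = 6.
N = 6/3 = 2.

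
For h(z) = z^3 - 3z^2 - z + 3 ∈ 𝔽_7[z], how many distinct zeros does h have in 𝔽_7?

3

Evaluate at each of the 7 elements of 𝔽_7:
h(0) = 3; h(1) = 0 → root; h(2) = 4; h(3) = 0 → root; h(4) = 1; h(5) = 6; h(6) = 0 → root.
Roots: {1, 3, 6}.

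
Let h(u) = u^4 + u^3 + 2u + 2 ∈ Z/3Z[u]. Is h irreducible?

No

Check for roots in Z/3Z: h(0) = 2; h(1) = 0 → root; h(2) = 0 → root.
h(1) = 0, so (u − 1) divides h(u); h is reducible.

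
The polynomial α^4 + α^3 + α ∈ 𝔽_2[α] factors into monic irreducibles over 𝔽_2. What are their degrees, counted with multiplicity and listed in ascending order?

1, 3

Write g(α) = α^4 + α^3 + α.
Roots in 𝔽_2: g(0) = 0 → root; g(1) = 1.
Linear factors from roots: (α).
Complete factorization: g(α) = (α)·(α^3 + α^2 + 1).
Factor degrees with multiplicity: 1 + 3 = 4.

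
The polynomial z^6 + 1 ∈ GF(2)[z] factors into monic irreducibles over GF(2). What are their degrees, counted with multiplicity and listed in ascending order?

Write f(z) = z^6 + 1.
Roots in GF(2): f(0) = 1; f(1) = 0 → root.
Linear factors from roots: (z + 1).
Complete factorization: f(z) = (z + 1)^2·(z^2 + z + 1)^2.
Factor degrees with multiplicity: 1 + 1 + 2 + 2 = 6.

1, 1, 2, 2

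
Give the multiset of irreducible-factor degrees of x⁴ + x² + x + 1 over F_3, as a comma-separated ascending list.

Write g(x) = x⁴ + x² + x + 1.
Roots in F_3: g(0) = 1; g(1) = 1; g(2) = 2.
Complete factorization: g(x) = (x⁴ + x² + x + 1).
Factor degrees with multiplicity: 4 = 4.

4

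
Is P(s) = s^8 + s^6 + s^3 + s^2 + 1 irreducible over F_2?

Check for roots in F_2: P(0) = 1; P(1) = 1.
No roots, so no linear factors.
Monic irreducibles of degree 2 over GF(2): s^2 + s + 1.
None of them divide P (all give nonzero remainder).
Monic irreducibles of degree 3 over GF(2): s^3 + s + 1, s^3 + s^2 + 1.
None of them divide P (all give nonzero remainder).
Monic irreducibles of degree 4 over GF(2): s^4 + s + 1, s^4 + s^3 + 1, s^4 + s^3 + s^2 + s + 1.
None of them divide P (all give nonzero remainder).
No irreducible factor of degree ≤ 4 exists, so P is irreducible over GF(2).

Yes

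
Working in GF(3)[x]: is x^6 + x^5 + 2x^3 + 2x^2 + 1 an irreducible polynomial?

Write g(x) = x^6 + x^5 + 2x^3 + 2x^2 + 1.
Check for roots in GF(3): g(0) = 1; g(1) = 1; g(2) = 1.
No roots, so no linear factors.
Monic irreducibles of degree 2 over GF(3): x^2 + 1, x^2 + x + 2, x^2 + 2x + 2.
None of them divide g (all give nonzero remainder).
Degree-3 irreducible divisors: test the 8 monic irreducibles of degree 3 over GF(3).
None of them divide g (all give nonzero remainder).
No irreducible factor of degree ≤ 3 exists, so g is irreducible over GF(3).

Yes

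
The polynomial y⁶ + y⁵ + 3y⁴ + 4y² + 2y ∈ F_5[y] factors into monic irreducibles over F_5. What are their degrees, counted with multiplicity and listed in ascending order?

1, 1, 2, 2

Write f(y) = y⁶ + y⁵ + 3y⁴ + 4y² + 2y.
Roots in F_5: f(0) = 0 → root; f(1) = 1; f(2) = 4; f(3) = 2; f(4) = 0 → root.
Linear factors from roots: (y), (y + 1).
Complete factorization: f(y) = (y)·(y + 1)·(y² + 2y + 3)·(y² + 3y + 4).
Factor degrees with multiplicity: 1 + 1 + 2 + 2 = 6.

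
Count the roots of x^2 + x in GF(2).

2

Write P(x) = x^2 + x.
Evaluate at each of the 2 elements of GF(2):
P(0) = 0 → root; P(1) = 0 → root.
Roots: {0, 1}.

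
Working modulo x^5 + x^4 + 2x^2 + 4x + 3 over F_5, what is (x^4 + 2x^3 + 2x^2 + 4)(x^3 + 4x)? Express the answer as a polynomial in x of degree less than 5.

x^4 + x^3 + 3x^2 + 3x

Multiply in F_5[x]: (x^4 + 2x^3 + 2x^2 + 4)·(x^3 + 4x) = x^7 + 2x^6 + x^5 + 3x^4 + 2x^3 + x.
Reduce using x^5 ≡ 4x^4 + 3x^2 + x + 2 (mod x^5 + x^4 + 2x^2 + 4x + 3).
Reduced: x^4 + x^3 + 3x^2 + 3x.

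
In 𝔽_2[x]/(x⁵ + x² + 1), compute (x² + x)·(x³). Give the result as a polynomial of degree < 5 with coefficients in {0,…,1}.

x^4 + x^2 + 1

Multiply in 𝔽_2[x]: (x² + x)·(x³) = x⁵ + x⁴.
Reduce using x⁵ ≡ x² + 1 (mod x⁵ + x² + 1).
Reduced: x⁴ + x² + 1.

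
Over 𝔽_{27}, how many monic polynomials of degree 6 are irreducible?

64566684

Gauss's count: N_{27}(6) = (1/6) Σ_{d|6} μ(6/d)·27^d.
Divisors of 6: 1, 2, 3, 6; μ(6/d) for each: 1, -1, -1, 1.
Σ = 27^1 − 27^2 − 27^3 + 27^6 = 387400104.
N = 387400104/6 = 64566684.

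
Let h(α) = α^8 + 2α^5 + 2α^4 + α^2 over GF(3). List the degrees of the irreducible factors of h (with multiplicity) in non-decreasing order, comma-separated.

Roots in GF(3): h(0) = 0 → root; h(1) = 0 → root; h(2) = 2.
Linear factors from roots: (α), (α + 2).
Complete factorization: h(α) = (α + 2)·(α)^2·(α^2 + α + 2)·(α^3 + 2α + 1).
Factor degrees with multiplicity: 1 + 1 + 1 + 2 + 3 = 8.

1, 1, 1, 2, 3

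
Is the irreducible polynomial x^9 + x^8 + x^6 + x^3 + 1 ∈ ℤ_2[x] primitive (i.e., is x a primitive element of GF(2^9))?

Write f(x) = x^9 + x^8 + x^6 + x^3 + 1.
|GF(2^9)^×| = 2^9 − 1 = 511. Prime factorization: 511 = 7·73.
f is primitive ⇔ x has order 511 in GF(2)[x]/(f), i.e. x^(511/q) ≠ 1 for each prime q | 511.
x^(73) mod f = 1
x^(7) mod f = x^7.
Since x^(73) = 1, the order of x divides 73 < 511; not primitive.

No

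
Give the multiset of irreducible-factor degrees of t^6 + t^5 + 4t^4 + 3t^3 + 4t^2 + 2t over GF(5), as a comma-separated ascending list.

Write h(t) = t^6 + t^5 + 4t^4 + 3t^3 + 4t^2 + 2t.
Roots in GF(5): h(0) = 0 → root; h(1) = 0 → root; h(2) = 4; h(3) = 4; h(4) = 3.
Linear factors from roots: (t), (t + 4).
Complete factorization: h(t) = (t)·(t + 4)·(t^2 + 2)·(t^2 + 2t + 4).
Factor degrees with multiplicity: 1 + 1 + 2 + 2 = 6.

1, 1, 2, 2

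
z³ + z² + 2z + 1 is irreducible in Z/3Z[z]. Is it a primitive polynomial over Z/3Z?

Write f(z) = z³ + z² + 2z + 1.
|GF(3^3)^×| = 3^3 − 1 = 26. Prime factorization: 26 = 2·13.
f is primitive ⇔ z has order 26 in GF(3)[z]/(f), i.e. z^(26/q) ≠ 1 for each prime q | 26.
z^(13) mod f = 2.
z^(2) mod f = z².
None equal 1, so z has full order 26; f is primitive.

Yes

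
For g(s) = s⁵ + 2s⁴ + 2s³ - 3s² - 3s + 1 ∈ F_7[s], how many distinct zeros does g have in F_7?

4

Evaluate at each of the 7 elements of F_7:
g(0) = 1; g(1) = 0 → root; g(2) = 0 → root; g(3) = 4; g(4) = 2; g(5) = 0 → root; g(6) = 0 → root.
Roots: {1, 2, 5, 6}.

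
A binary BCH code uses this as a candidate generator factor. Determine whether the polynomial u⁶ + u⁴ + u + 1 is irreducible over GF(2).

Write m(u) = u⁶ + u⁴ + u + 1.
Check for roots in GF(2): m(0) = 1; m(1) = 0 → root.
m(1) = 0, so (u − 1) divides m(u); m is reducible.

No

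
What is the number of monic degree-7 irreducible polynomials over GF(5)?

11160

The number of monic irreducibles of degree 7 over GF(5) is (1/7)·Σ_{d∣7} μ(7/d) 5^d.
Divisors of 7: 1, 7; μ(7/d) for each: -1, 1.
Σ = − 5^1 + 5^7 = 78120.
N = 78120/7 = 11160.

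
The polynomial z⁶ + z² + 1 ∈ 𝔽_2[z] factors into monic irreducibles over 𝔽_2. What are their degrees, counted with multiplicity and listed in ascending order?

Write f(z) = z⁶ + z² + 1.
Roots in 𝔽_2: f(0) = 1; f(1) = 1.
Complete factorization: f(z) = (z³ + z + 1)^2.
Factor degrees with multiplicity: 3 + 3 = 6.

3, 3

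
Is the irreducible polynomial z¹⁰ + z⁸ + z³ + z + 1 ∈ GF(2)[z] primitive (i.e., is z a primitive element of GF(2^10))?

Write f(z) = z¹⁰ + z⁸ + z³ + z + 1.
|GF(2^10)^×| = 2^10 − 1 = 1023. Prime factorization: 1023 = 3·11·31.
f is primitive ⇔ z has order 1023 in GF(2)[z]/(f), i.e. z^(1023/q) ≠ 1 for each prime q | 1023.
z^(341) mod f = z⁷ + z⁴ + z + 1.
z^(93) mod f = 1
z^(33) mod f = z⁹ + z⁶ + z³.
Since z^(93) = 1, the order of z divides 93 < 1023; not primitive.

No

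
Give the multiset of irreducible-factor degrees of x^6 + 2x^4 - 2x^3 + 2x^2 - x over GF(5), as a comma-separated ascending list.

1, 2, 3

Write h(x) = x^6 + 2x^4 - 2x^3 + 2x^2 - x.
Roots in GF(5): h(0) = 0 → root; h(1) = 2; h(2) = 1; h(3) = 2; h(4) = 3.
Linear factors from roots: (x).
Complete factorization: h(x) = (x)·(x^2 - 2)·(x^3 - x - 2).
Factor degrees with multiplicity: 1 + 2 + 3 = 6.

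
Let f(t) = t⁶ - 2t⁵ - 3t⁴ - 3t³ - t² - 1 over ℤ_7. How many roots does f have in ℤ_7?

3

Evaluate at each of the 7 elements of ℤ_7:
f(0) = 6; f(1) = 5; f(2) = 0 → root; f(3) = 0 → root; f(4) = 0 → root; f(5) = 1; f(6) = 1.
Roots: {2, 3, 4}.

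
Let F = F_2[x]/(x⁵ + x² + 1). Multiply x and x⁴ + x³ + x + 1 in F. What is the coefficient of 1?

Multiply in F_2[x]: (x)·(x⁴ + x³ + x + 1) = x⁵ + x⁴ + x² + x.
Reduce using x⁵ ≡ x² + 1 (mod x⁵ + x² + 1).
Reduced: x⁴ + x + 1.

1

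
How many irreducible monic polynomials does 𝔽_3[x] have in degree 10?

5880

The number of monic irreducibles of degree 10 over GF(3) is (1/10)·Σ_{d∣10} μ(10/d) 3^d.
Divisors of 10: 1, 2, 5, 10; μ(10/d) for each: 1, -1, -1, 1.
Σ = 3^1 − 3^2 − 3^5 + 3^10 = 58800.
N = 58800/10 = 5880.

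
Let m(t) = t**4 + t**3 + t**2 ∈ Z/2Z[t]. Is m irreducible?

Check for roots in Z/2Z: m(0) = 0 → root; m(1) = 1.
m(0) = 0, so (t) divides m(t); m is reducible.

No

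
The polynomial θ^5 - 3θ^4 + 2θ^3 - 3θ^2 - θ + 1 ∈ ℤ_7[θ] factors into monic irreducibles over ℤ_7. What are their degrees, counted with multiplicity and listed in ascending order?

Write g(θ) = θ^5 - 3θ^4 + 2θ^3 - 3θ^2 - θ + 1.
Linear factors from roots: (θ + 2), (θ + 1).
Complete factorization: g(θ) = (θ + 2)·(θ + 1)^2·(θ^2 - 3).
Factor degrees with multiplicity: 1 + 1 + 1 + 2 = 5.

1, 1, 1, 2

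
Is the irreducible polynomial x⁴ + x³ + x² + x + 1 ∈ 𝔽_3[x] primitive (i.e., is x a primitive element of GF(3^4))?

No

Write f(x) = x⁴ + x³ + x² + x + 1.
|GF(3^4)^×| = 3^4 − 1 = 80. Prime factorization: 80 = 2^4·5.
f is primitive ⇔ x has order 80 in GF(3)[x]/(f), i.e. x^(80/q) ≠ 1 for each prime q | 80.
x^(40) mod f = 1
x^(16) mod f = x.
Since x^(40) = 1, the order of x divides 40 < 80; not primitive.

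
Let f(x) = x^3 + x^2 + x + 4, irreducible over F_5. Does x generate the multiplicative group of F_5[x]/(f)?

No

|GF(5^3)^×| = 5^3 − 1 = 124. Prime factorization: 124 = 2^2·31.
f is primitive ⇔ x has order 124 in GF(5)[x]/(f), i.e. x^(124/q) ≠ 1 for each prime q | 124.
x^(62) mod f = 1
x^(4) mod f = 2x + 4.
Since x^(62) = 1, the order of x divides 62 < 124; not primitive.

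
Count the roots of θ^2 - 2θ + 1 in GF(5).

Write f(θ) = θ^2 - 2θ + 1.
Evaluate at each of the 5 elements of GF(5):
f(0) = 1; f(1) = 0 → root; f(2) = 1; f(3) = 4; f(4) = 4.
Roots: {1}.

1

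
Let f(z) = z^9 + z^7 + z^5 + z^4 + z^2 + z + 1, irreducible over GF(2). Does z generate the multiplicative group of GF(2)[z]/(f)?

Yes

|GF(2^9)^×| = 2^9 − 1 = 511. Prime factorization: 511 = 7·73.
f is primitive ⇔ z has order 511 in GF(2)[z]/(f), i.e. z^(511/q) ≠ 1 for each prime q | 511.
z^(73) mod f = z^8 + z^6 + z^4 + z^2 + z.
z^(7) mod f = z^7.
None equal 1, so z has full order 511; f is primitive.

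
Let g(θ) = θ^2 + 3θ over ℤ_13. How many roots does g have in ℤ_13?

Evaluate at each of the 13 elements of ℤ_13:
g(0) = 0 → root; g(1) = 4; g(2) = 10; g(3) = 5; g(4) = 2; g(5) = 1; g(6) = 2; g(7) = 5; g(8) = 10; g(9) = 4; g(10) = 0 → root; g(11) = 11; g(12) = 11.
Roots: {0, 10}.

2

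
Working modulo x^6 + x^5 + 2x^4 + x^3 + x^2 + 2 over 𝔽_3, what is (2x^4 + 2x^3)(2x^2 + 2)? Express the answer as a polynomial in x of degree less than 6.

Multiply in 𝔽_3[x]: (2x^4 + 2x^3)·(2x^2 + 2) = x^6 + x^5 + x^4 + x^3.
Reduce using x^6 ≡ 2x^5 + x^4 + 2x^3 + 2x^2 + 1 (mod x^6 + x^5 + 2x^4 + x^3 + x^2 + 2).
Reduced: 2x^4 + 2x^2 + 1.

2x^4 + 2x^2 + 1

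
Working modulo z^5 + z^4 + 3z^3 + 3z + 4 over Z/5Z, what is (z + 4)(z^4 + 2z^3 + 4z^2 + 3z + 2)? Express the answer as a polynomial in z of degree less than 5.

Multiply in Z/5Z[z]: (z + 4)·(z^4 + 2z^3 + 4z^2 + 3z + 2) = z^5 + z^4 + 2z^3 + 4z^2 + 4z + 3.
Reduce using z^5 ≡ 4z^4 + 2z^3 + 2z + 1 (mod z^5 + z^4 + 3z^3 + 3z + 4).
Reduced: 4z^3 + 4z^2 + z + 4.

4z^3 + 4z^2 + z + 4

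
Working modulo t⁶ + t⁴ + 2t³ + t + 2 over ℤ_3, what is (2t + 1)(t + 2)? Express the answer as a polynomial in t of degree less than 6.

2t^2 + 2t + 2

Multiply in ℤ_3[t]: (2t + 1)·(t + 2) = 2t² + 2t + 2.
Reduced: 2t² + 2t + 2.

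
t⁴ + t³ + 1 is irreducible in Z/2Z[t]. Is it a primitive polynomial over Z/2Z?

Yes

Write f(t) = t⁴ + t³ + 1.
|GF(2^4)^×| = 2^4 − 1 = 15. Prime factorization: 15 = 3·5.
f is primitive ⇔ t has order 15 in GF(2)[t]/(f), i.e. t^(15/q) ≠ 1 for each prime q | 15.
t^(5) mod f = t³ + t + 1.
t^(3) mod f = t³.
None equal 1, so t has full order 15; f is primitive.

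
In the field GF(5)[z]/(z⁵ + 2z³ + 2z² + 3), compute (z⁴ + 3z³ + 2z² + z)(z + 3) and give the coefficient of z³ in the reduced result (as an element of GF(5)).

4

Multiply in GF(5)[z]: (z⁴ + 3z³ + 2z² + z)·(z + 3) = z⁵ + z⁴ + z³ + 2z² + 3z.
Reduce using z⁵ ≡ 3z³ + 3z² + 2 (mod z⁵ + 2z³ + 2z² + 3).
Reduced: z⁴ + 4z³ + 3z + 2.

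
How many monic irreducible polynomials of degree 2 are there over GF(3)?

3

Gauss's count: N_{3}(2) = (1/2) Σ_{d|2} μ(2/d)·3^d.
Divisors of 2: 1, 2; μ(2/d) for each: -1, 1.
Σ = − 3^1 + 3^2 = 6.
N = 6/2 = 3.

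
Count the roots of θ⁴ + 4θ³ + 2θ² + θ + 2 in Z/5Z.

3

Write P(θ) = θ⁴ + 4θ³ + 2θ² + θ + 2.
Evaluate at each of the 5 elements of Z/5Z:
P(0) = 2; P(1) = 0 → root; P(2) = 0 → root; P(3) = 2; P(4) = 0 → root.
Roots: {1, 2, 4}.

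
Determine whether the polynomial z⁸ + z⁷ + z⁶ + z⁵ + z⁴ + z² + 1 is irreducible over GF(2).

Write m(z) = z⁸ + z⁷ + z⁶ + z⁵ + z⁴ + z² + 1.
Check for roots in GF(2): m(0) = 1; m(1) = 1.
No roots, so no linear factors.
Monic irreducibles of degree 2 over GF(2): z² + z + 1.
None of them divide m (all give nonzero remainder).
Monic irreducibles of degree 3 over GF(2): z³ + z + 1, z³ + z² + 1.
None of them divide m (all give nonzero remainder).
Monic irreducibles of degree 4 over GF(2): z⁴ + z + 1, z⁴ + z³ + 1, z⁴ + z³ + z² + z + 1.
None of them divide m (all give nonzero remainder).
No irreducible factor of degree ≤ 4 exists, so m is irreducible over GF(2).

Yes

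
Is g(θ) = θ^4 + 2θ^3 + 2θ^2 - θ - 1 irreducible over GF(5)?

Check for roots in GF(5): g(0) = 4; g(1) = 3; g(2) = 2; g(3) = 4; g(4) = 1.
No roots, so no linear factors.
Degree-2 irreducible divisors: test the 10 monic irreducibles of degree 2 over GF(5).
θ^2 - 2θ - 1 divides g: g(θ) = (θ^2 - 2θ - 1)·(θ^2 - θ + 1).

No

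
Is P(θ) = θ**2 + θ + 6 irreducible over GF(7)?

Check for roots in GF(7): P(0) = 6; P(1) = 1; P(2) = 5; P(3) = 4; P(4) = 5; P(5) = 1; P(6) = 6.
No roots. A degree-2 polynomial over a field with no linear factor is irreducible.

Yes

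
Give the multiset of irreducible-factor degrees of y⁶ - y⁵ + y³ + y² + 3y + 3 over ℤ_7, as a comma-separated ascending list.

3, 3

Write g(y) = y⁶ - y⁵ + y³ + y² + 3y + 3.
Complete factorization: g(y) = (y³ - y - 2)·(y³ - y² + y + 2).
Factor degrees with multiplicity: 3 + 3 = 6.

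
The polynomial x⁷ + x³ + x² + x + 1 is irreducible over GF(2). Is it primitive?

Yes

Write f(x) = x⁷ + x³ + x² + x + 1.
|GF(2^7)^×| = 2^7 − 1 = 127. Prime factorization: 127 = 127.
f is primitive ⇔ x has order 127 in GF(2)[x]/(f), i.e. x^(127/q) ≠ 1 for each prime q | 127.
x^(1) mod f = x.
None equal 1, so x has full order 127; f is primitive.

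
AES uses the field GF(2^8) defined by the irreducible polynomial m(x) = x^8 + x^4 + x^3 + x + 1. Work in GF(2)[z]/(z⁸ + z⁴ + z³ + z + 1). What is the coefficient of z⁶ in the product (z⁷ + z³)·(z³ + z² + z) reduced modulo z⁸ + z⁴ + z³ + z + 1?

0

Multiply in GF(2)[z]: (z⁷ + z³)·(z³ + z² + z) = z¹⁰ + z⁹ + z⁸ + z⁶ + z⁵ + z⁴.
Reduce using z⁸ ≡ z⁴ + z³ + z + 1 (mod z⁸ + z⁴ + z³ + z + 1).
Reduced: z⁵ + z⁴ + 1.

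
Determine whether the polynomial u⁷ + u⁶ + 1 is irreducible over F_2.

Write h(u) = u⁷ + u⁶ + 1.
Check for roots in F_2: h(0) = 1; h(1) = 1.
No roots, so no linear factors.
Monic irreducibles of degree 2 over GF(2): u² + u + 1.
None of them divide h (all give nonzero remainder).
Monic irreducibles of degree 3 over GF(2): u³ + u + 1, u³ + u² + 1.
None of them divide h (all give nonzero remainder).
No irreducible factor of degree ≤ 3 exists, so h is irreducible over GF(2).

Yes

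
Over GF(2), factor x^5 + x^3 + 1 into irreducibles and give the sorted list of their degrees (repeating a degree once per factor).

5

Write g(x) = x^5 + x^3 + 1.
Roots in GF(2): g(0) = 1; g(1) = 1.
Complete factorization: g(x) = (x^5 + x^3 + 1).
Factor degrees with multiplicity: 5 = 5.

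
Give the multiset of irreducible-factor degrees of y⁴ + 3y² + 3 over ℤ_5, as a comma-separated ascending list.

Write h(y) = y⁴ + 3y² + 3.
Roots in ℤ_5: h(0) = 3; h(1) = 2; h(2) = 1; h(3) = 1; h(4) = 2.
Complete factorization: h(y) = (y⁴ + 3y² + 3).
Factor degrees with multiplicity: 4 = 4.

4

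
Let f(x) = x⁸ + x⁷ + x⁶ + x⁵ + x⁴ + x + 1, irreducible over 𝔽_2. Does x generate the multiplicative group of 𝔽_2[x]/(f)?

|GF(2^8)^×| = 2^8 − 1 = 255. Prime factorization: 255 = 3·5·17.
f is primitive ⇔ x has order 255 in GF(2)[x]/(f), i.e. x^(255/q) ≠ 1 for each prime q | 255.
x^(85) mod f = x⁶ + x⁵ + x⁴.
x^(51) mod f = 1
x^(15) mod f = x⁷ + x⁴ + x³ + 1.
Since x^(51) = 1, the order of x divides 51 < 255; not primitive.

No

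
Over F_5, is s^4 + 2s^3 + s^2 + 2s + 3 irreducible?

Write h(s) = s^4 + 2s^3 + s^2 + 2s + 3.
Check for roots in F_5: h(0) = 3; h(1) = 4; h(2) = 3; h(3) = 3; h(4) = 1.
No roots, so no linear factors.
Degree-2 irreducible divisors: test the 10 monic irreducibles of degree 2 over GF(5).
None of them divide h (all give nonzero remainder).
No irreducible factor of degree ≤ 2 exists, so h is irreducible over GF(5).

Yes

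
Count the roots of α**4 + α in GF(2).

Write h(α) = α**4 + α.
Evaluate at each of the 2 elements of GF(2):
h(0) = 0 → root; h(1) = 0 → root.
Roots: {0, 1}.

2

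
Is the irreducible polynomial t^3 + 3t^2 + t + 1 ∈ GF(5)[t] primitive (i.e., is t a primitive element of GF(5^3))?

No

Write f(t) = t^3 + 3t^2 + t + 1.
|GF(5^3)^×| = 5^3 − 1 = 124. Prime factorization: 124 = 2^2·31.
f is primitive ⇔ t has order 124 in GF(5)[t]/(f), i.e. t^(124/q) ≠ 1 for each prime q | 124.
t^(62) mod f = 1
t^(4) mod f = 3t^2 + 2t + 3.
Since t^(62) = 1, the order of t divides 62 < 124; not primitive.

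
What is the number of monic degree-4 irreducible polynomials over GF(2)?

The number of monic irreducibles of degree 4 over GF(2) is (1/4)·Σ_{d∣4} μ(4/d) 2^d.
Divisors of 4: 1, 2, 4; μ(4/d) for each: 0, -1, 1.
Σ = − 2^2 + 2^4 = 12.
N = 12/4 = 3.

3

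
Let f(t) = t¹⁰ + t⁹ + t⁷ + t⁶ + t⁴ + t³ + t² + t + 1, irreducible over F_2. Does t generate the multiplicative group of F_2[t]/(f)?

|GF(2^10)^×| = 2^10 − 1 = 1023. Prime factorization: 1023 = 3·11·31.
f is primitive ⇔ t has order 1023 in GF(2)[t]/(f), i.e. t^(1023/q) ≠ 1 for each prime q | 1023.
t^(341) mod f = t⁶ + t³ + t² + 1.
t^(93) mod f = t⁸ + t⁶ + t⁵ + t³ + t + 1.
t^(33) mod f = t⁸ + t⁶ + t⁵ + t⁴ + t.
None equal 1, so t has full order 1023; f is primitive.

Yes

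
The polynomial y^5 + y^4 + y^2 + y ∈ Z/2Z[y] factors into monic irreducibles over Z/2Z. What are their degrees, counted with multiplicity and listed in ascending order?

Write h(y) = y^5 + y^4 + y^2 + y.
Roots in Z/2Z: h(0) = 0 → root; h(1) = 0 → root.
Linear factors from roots: (y), (y + 1).
Complete factorization: h(y) = (y)·(y + 1)^2·(y^2 + y + 1).
Factor degrees with multiplicity: 1 + 1 + 1 + 2 = 5.

1, 1, 1, 2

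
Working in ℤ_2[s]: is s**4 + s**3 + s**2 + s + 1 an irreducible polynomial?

Yes

Write g(s) = s**4 + s**3 + s**2 + s + 1.
Check for roots in ℤ_2: g(0) = 1; g(1) = 1.
No roots, so no linear factors.
Monic irreducibles of degree 2 over GF(2): s**2 + s + 1.
None of them divide g (all give nonzero remainder).
No irreducible factor of degree ≤ 2 exists, so g is irreducible over GF(2).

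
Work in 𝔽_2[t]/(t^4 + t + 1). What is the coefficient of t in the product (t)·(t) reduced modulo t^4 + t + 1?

Multiply in 𝔽_2[t]: (t)·(t) = t^2.
Reduced: t^2.

0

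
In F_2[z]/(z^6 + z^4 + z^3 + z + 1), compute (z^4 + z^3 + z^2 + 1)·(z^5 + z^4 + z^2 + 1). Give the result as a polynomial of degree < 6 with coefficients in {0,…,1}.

Multiply in F_2[z]: (z^4 + z^3 + z^2 + 1)·(z^5 + z^4 + z^2 + 1) = z^9 + z^4 + z^3 + 1.
Reduce using z^6 ≡ z^4 + z^3 + z + 1 (mod z^6 + z^4 + z^3 + z + 1).
Reduced: z^5 + z^3 + z^2.

z^5 + z^3 + z^2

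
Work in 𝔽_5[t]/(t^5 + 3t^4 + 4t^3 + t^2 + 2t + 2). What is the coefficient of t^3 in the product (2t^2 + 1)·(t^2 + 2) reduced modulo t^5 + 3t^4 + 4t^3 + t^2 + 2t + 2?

0

Multiply in 𝔽_5[t]: (2t^2 + 1)·(t^2 + 2) = 2t^4 + 2.
Reduced: 2t^4 + 2.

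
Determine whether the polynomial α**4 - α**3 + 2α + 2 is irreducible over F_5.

Yes

Write g(α) = α**4 - α**3 + 2α + 2.
Check for roots in F_5: g(0) = 2; g(1) = 4; g(2) = 4; g(3) = 2; g(4) = 2.
No roots, so no linear factors.
Degree-2 irreducible divisors: test the 10 monic irreducibles of degree 2 over GF(5).
None of them divide g (all give nonzero remainder).
No irreducible factor of degree ≤ 2 exists, so g is irreducible over GF(5).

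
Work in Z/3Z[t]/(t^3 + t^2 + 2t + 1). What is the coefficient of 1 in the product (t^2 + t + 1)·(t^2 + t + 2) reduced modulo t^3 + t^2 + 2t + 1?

1

Multiply in Z/3Z[t]: (t^2 + t + 1)·(t^2 + t + 2) = t^4 + 2t^3 + t^2 + 2.
Reduce using t^3 ≡ 2t^2 + t + 2 (mod t^3 + t^2 + 2t + 1).
Reduced: t^2 + 1.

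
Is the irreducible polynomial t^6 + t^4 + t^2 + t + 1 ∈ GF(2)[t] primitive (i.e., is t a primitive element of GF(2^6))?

No

Write f(t) = t^6 + t^4 + t^2 + t + 1.
|GF(2^6)^×| = 2^6 − 1 = 63. Prime factorization: 63 = 3^2·7.
f is primitive ⇔ t has order 63 in GF(2)[t]/(f), i.e. t^(63/q) ≠ 1 for each prime q | 63.
t^(21) mod f = 1
t^(9) mod f = t^4 + t^2 + t.
Since t^(21) = 1, the order of t divides 21 < 63; not primitive.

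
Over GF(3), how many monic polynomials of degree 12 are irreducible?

44220

By the necklace-counting formula, N_3(12) = (1/12) Σ_{d|12} μ(12/d)·3^d.
Divisors of 12: 1, 2, 3, 4, 6, 12; μ(12/d) for each: 0, 1, 0, -1, -1, 1.
Σ = 3^2 − 3^4 − 3^6 + 3^12 = 530640.
N = 530640/12 = 44220.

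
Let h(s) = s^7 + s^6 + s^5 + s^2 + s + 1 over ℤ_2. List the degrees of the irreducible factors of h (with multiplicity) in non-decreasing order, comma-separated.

Roots in ℤ_2: h(0) = 1; h(1) = 0 → root.
Linear factors from roots: (s + 1).
Complete factorization: h(s) = (s + 1)·(s^2 + s + 1)·(s^4 + s^3 + s^2 + s + 1).
Factor degrees with multiplicity: 1 + 2 + 4 = 7.

1, 2, 4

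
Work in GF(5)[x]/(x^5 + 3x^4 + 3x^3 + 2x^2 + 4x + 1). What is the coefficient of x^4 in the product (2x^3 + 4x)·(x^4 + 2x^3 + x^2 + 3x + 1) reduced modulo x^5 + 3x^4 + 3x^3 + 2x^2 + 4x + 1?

3

Multiply in GF(5)[x]: (2x^3 + 4x)·(x^4 + 2x^3 + x^2 + 3x + 1) = 2x^7 + 4x^6 + x^5 + 4x^4 + x^3 + 2x^2 + 4x.
Reduce using x^5 ≡ 2x^4 + 2x^3 + 3x^2 + x + 4 (mod x^5 + 3x^4 + 3x^3 + 2x^2 + 4x + 1).
Reduced: 3x^4 + 4x^3 + x^2 + 2x + 4.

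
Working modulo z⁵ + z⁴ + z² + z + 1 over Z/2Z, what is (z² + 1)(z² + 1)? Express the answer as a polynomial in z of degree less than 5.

z^4 + 1

Multiply in Z/2Z[z]: (z² + 1)·(z² + 1) = z⁴ + 1.
Reduced: z⁴ + 1.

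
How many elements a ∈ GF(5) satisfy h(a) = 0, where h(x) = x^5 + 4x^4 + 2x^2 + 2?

Evaluate at each of the 5 elements of GF(5):
h(0) = 2; h(1) = 4; h(2) = 1; h(3) = 2; h(4) = 2.
No element is a root.

0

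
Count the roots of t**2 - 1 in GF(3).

Write h(t) = t**2 - 1.
Evaluate at each of the 3 elements of GF(3):
h(0) = 2; h(1) = 0 → root; h(2) = 0 → root.
Roots: {1, 2}.

2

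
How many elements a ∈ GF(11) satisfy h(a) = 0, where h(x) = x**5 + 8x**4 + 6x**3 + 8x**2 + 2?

Evaluate at each of the 11 elements of GF(11):
h(0) = 2; h(1) = 3; h(2) = 0 → root; h(3) = 5; h(4) = 0 → root; h(5) = 2; h(6) = 7; h(7) = 0 → root; h(8) = 9; h(9) = 5; h(10) = 0 → root.
Roots: {2, 4, 7, 10}.

4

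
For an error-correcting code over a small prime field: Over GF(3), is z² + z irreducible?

No

Write P(z) = z² + z.
Check for roots in GF(3): P(0) = 0 → root; P(1) = 2; P(2) = 0 → root.
P(0) = 0, so (z) divides P(z); P is reducible.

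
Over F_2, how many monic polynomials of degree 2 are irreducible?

x^(2^2) − x is the product of all monic irreducibles of degree dividing 2; Möbius inversion gives N = (1/2) Σ μ(2/d)·2^d.
Divisors of 2: 1, 2; μ(2/d) for each: -1, 1.
Σ = − 2^1 + 2^2 = 2.
N = 2/2 = 1.

1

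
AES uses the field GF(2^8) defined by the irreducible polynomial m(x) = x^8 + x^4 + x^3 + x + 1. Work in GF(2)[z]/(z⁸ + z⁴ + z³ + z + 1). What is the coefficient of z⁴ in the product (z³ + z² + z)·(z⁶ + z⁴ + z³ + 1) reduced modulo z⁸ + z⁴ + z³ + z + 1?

1

Multiply in GF(2)[z]: (z³ + z² + z)·(z⁶ + z⁴ + z³ + 1) = z⁹ + z⁸ + z⁴ + z³ + z² + z.
Reduce using z⁸ ≡ z⁴ + z³ + z + 1 (mod z⁸ + z⁴ + z³ + z + 1).
Reduced: z⁵ + z⁴ + z + 1.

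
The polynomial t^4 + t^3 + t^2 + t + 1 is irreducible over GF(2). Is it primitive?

No

Write f(t) = t^4 + t^3 + t^2 + t + 1.
|GF(2^4)^×| = 2^4 − 1 = 15. Prime factorization: 15 = 3·5.
f is primitive ⇔ t has order 15 in GF(2)[t]/(f), i.e. t^(15/q) ≠ 1 for each prime q | 15.
t^(5) mod f = 1
t^(3) mod f = t^3.
Since t^(5) = 1, the order of t divides 5 < 15; not primitive.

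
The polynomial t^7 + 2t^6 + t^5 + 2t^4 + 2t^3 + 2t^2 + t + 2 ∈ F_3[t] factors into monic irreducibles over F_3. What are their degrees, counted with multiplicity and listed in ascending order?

Write h(t) = t^7 + 2t^6 + t^5 + 2t^4 + 2t^3 + 2t^2 + t + 2.
Roots in F_3: h(0) = 2; h(1) = 1; h(2) = 0 → root.
Linear factors from roots: (t + 1).
Complete factorization: h(t) = (t + 1)·(t^3 + 2t + 1)·(t^3 + t^2 + t + 2).
Factor degrees with multiplicity: 1 + 3 + 3 = 7.

1, 3, 3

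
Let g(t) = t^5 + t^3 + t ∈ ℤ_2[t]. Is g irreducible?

Check for roots in ℤ_2: g(0) = 0 → root; g(1) = 1.
g(0) = 0, so (t) divides g(t); g is reducible.

No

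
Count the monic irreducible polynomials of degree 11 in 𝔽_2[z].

186

By the necklace-counting formula, N_2(11) = (1/11) Σ_{d|11} μ(11/d)·2^d.
Divisors of 11: 1, 11; μ(11/d) for each: -1, 1.
Σ = − 2^1 + 2^11 = 2046.
N = 2046/11 = 186.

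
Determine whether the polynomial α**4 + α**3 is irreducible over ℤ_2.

No

Write h(α) = α**4 + α**3.
Check for roots in ℤ_2: h(0) = 0 → root; h(1) = 0 → root.
h(0) = 0, so (α) divides h(α); h is reducible.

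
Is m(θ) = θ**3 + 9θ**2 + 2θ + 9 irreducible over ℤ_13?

Yes

Check each element of ℤ_13 for a root: m(0)=9, m(1)=8, m(2)=5, m(3)=6, m(4)=4, m(5)=5, m(6)=2, m(7)=1, m(8)=8, m(9)=3, m(10)=5, m(11)=7, m(12)=2.
No roots. A degree-3 polynomial over a field with no linear factor is irreducible.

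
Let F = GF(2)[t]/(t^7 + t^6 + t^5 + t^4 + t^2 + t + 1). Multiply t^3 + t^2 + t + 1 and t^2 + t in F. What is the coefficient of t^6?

Multiply in GF(2)[t]: (t^3 + t^2 + t + 1)·(t^2 + t) = t^5 + t.
Reduced: t^5 + t.

0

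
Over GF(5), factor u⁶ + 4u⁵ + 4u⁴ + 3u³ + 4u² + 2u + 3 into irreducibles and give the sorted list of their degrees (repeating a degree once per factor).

Write f(u) = u⁶ + 4u⁵ + 4u⁴ + 3u³ + 4u² + 2u + 3.
Roots in GF(5): f(0) = 3; f(1) = 1; f(2) = 3; f(3) = 1; f(4) = 3.
Complete factorization: f(u) = (u⁶ + 4u⁵ + 4u⁴ + 3u³ + 4u² + 2u + 3).
Factor degrees with multiplicity: 6 = 6.

6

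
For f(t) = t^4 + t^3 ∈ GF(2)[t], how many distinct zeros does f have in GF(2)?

Evaluate at each of the 2 elements of GF(2):
f(0) = 0 → root; f(1) = 0 → root.
Roots: {0, 1}.

2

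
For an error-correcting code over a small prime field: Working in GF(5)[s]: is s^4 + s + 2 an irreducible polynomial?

No

Write g(s) = s^4 + s + 2.
Check for roots in GF(5): g(0) = 2; g(1) = 4; g(2) = 0 → root; g(3) = 1; g(4) = 2.
g(2) = 0, so (s − 2) divides g(s); g is reducible.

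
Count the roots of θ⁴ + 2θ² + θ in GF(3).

Write h(θ) = θ⁴ + 2θ² + θ.
Evaluate at each of the 3 elements of GF(3):
h(0) = 0 → root; h(1) = 1; h(2) = 2.
Roots: {0}.

1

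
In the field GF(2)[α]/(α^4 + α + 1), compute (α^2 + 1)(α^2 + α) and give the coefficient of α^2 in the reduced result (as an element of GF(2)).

Multiply in GF(2)[α]: (α^2 + 1)·(α^2 + α) = α^4 + α^3 + α^2 + α.
Reduce using α^4 ≡ α + 1 (mod α^4 + α + 1).
Reduced: α^3 + α^2 + 1.

1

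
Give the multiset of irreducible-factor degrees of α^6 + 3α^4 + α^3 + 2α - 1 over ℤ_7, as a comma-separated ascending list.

Write f(α) = α^6 + 3α^4 + α^3 + 2α - 1.
Linear factors from roots: (α + 3), (α + 1).
Complete factorization: f(α) = (α + 1)·(α + 3)·(α^4 + 3α^3 + 2α^2 - 2α + 2).
Factor degrees with multiplicity: 1 + 1 + 4 = 6.

1, 1, 4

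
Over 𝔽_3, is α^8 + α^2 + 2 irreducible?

Yes

Write h(α) = α^8 + α^2 + 2.
Check for roots in 𝔽_3: h(0) = 2; h(1) = 1; h(2) = 1.
No roots, so no linear factors.
Monic irreducibles of degree 2 over GF(3): α^2 + 1, α^2 + α + 2, α^2 + 2α + 2.
None of them divide h (all give nonzero remainder).
Degree-3 irreducible divisors: test the 8 monic irreducibles of degree 3 over GF(3).
None of them divide h (all give nonzero remainder).
Degree-4 irreducible divisors: test the 18 monic irreducibles of degree 4 over GF(3).
None of them divide h (all give nonzero remainder).
No irreducible factor of degree ≤ 4 exists, so h is irreducible over GF(3).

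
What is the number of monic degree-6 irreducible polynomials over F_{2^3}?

x^(8^6) − x is the product of all monic irreducibles of degree dividing 6; Möbius inversion gives N = (1/6) Σ μ(6/d)·8^d.
Divisors of 6: 1, 2, 3, 6; μ(6/d) for each: 1, -1, -1, 1.
Σ = 8^1 − 8^2 − 8^3 + 8^6 = 261576.
N = 261576/6 = 43596.

43596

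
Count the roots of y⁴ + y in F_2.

Write P(y) = y⁴ + y.
Evaluate at each of the 2 elements of F_2:
P(0) = 0 → root; P(1) = 0 → root.
Roots: {0, 1}.

2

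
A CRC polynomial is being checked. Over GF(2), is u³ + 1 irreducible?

No

Write m(u) = u³ + 1.
Check for roots in GF(2): m(0) = 1; m(1) = 0 → root.
m(1) = 0, so (u − 1) divides m(u); m is reducible.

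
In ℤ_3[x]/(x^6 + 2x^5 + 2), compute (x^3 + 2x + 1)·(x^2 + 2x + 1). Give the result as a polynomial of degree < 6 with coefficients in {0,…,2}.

Multiply in ℤ_3[x]: (x^3 + 2x + 1)·(x^2 + 2x + 1) = x^5 + 2x^4 + 2x^2 + x + 1.
Reduced: x^5 + 2x^4 + 2x^2 + x + 1.

x^5 + 2x^4 + 2x^2 + x + 1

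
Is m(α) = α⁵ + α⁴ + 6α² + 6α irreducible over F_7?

No

Check for roots in F_7: m(0) = 0 → root; m(1) = 0 → root; m(2) = 0 → root; m(3) = 4; m(4) = 0 → root; m(5) = 3; m(6) = 0 → root.
m(0) = 0, so (α) divides m(α); m is reducible.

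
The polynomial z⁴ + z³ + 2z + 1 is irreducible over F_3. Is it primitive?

Write f(z) = z⁴ + z³ + 2z + 1.
|GF(3^4)^×| = 3^4 − 1 = 80. Prime factorization: 80 = 2^4·5.
f is primitive ⇔ z has order 80 in GF(3)[z]/(f), i.e. z^(80/q) ≠ 1 for each prime q | 80.
z^(40) mod f = 1
z^(16) mod f = 2z² + z + 1.
Since z^(40) = 1, the order of z divides 40 < 80; not primitive.

No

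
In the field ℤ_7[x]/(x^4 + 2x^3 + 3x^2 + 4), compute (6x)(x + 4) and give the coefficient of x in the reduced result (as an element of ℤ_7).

Multiply in ℤ_7[x]: (6x)·(x + 4) = 6x^2 + 3x.
Reduced: 6x^2 + 3x.

3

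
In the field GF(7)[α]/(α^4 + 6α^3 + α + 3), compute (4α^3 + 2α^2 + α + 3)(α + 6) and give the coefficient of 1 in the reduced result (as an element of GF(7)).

6

Multiply in GF(7)[α]: (4α^3 + 2α^2 + α + 3)·(α + 6) = 4α^4 + 5α^3 + 6α^2 + 2α + 4.
Reduce using α^4 ≡ α^3 + 6α + 4 (mod α^4 + 6α^3 + α + 3).
Reduced: 2α^3 + 6α^2 + 5α + 6.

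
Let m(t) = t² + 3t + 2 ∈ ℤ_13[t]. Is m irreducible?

No

Check each element of ℤ_13 for a root: m(0)=2, m(1)=6, m(2)=12, m(3)=7, m(4)=4, m(5)=3, m(6)=4, m(7)=7, m(8)=12, m(9)=6, m(10)=2, m(11)=0, m(12)=0.
m(11) = 0, so (t − 11) divides m(t); m is reducible.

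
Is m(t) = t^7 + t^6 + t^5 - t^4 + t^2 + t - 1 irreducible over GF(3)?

Check for roots in GF(3): m(0) = 2; m(1) = 0 → root; m(2) = 0 → root.
m(1) = 0, so (t − 1) divides m(t); m is reducible.

No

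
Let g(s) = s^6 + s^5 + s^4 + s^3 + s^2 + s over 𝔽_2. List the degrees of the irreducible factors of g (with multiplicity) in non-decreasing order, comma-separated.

1, 1, 2, 2

Roots in 𝔽_2: g(0) = 0 → root; g(1) = 0 → root.
Linear factors from roots: (s), (s + 1).
Complete factorization: g(s) = (s)·(s + 1)·(s^2 + s + 1)^2.
Factor degrees with multiplicity: 1 + 1 + 2 + 2 = 6.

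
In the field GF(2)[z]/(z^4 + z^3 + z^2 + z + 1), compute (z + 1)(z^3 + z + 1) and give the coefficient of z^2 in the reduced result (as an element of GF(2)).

Multiply in GF(2)[z]: (z + 1)·(z^3 + z + 1) = z^4 + z^3 + z^2 + 1.
Reduce using z^4 ≡ z^3 + z^2 + z + 1 (mod z^4 + z^3 + z^2 + z + 1).
Reduced: z.

0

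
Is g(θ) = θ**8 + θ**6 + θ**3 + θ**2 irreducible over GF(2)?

No

Check for roots in GF(2): g(0) = 0 → root; g(1) = 0 → root.
g(0) = 0, so (θ) divides g(θ); g is reducible.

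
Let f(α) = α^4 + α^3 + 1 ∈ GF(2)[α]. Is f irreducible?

Yes

Check for roots in GF(2): f(0) = 1; f(1) = 1.
No roots, so no linear factors.
Monic irreducibles of degree 2 over GF(2): α^2 + α + 1.
None of them divide f (all give nonzero remainder).
No irreducible factor of degree ≤ 2 exists, so f is irreducible over GF(2).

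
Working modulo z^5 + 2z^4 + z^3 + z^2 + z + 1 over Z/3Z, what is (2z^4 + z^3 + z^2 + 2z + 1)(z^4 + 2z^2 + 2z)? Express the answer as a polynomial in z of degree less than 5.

z^3 + 2z

Multiply in Z/3Z[z]: (2z^4 + z^3 + z^2 + 2z + 1)·(z^4 + 2z^2 + 2z) = 2z^8 + z^7 + 2z^6 + 2z^5 + 2z^4 + 2z.
Reduce using z^5 ≡ z^4 + 2z^3 + 2z^2 + 2z + 2 (mod z^5 + 2z^4 + z^3 + z^2 + z + 1).
Reduced: z^3 + 2z.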